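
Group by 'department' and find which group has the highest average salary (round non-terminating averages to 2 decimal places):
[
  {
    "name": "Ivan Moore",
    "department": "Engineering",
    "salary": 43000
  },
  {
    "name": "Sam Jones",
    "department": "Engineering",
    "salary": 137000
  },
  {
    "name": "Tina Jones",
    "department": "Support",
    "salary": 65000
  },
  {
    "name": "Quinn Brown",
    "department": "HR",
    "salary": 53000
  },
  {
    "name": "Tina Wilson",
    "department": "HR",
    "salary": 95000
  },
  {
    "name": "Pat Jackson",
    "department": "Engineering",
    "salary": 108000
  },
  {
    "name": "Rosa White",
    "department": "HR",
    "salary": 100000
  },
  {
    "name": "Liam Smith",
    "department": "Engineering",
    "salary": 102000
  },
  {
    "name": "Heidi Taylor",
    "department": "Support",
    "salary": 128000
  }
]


Group by: department

Groups:
  Engineering: 4 people, avg salary = 390000/4 = $97500
  HR: 3 people, avg salary = 248000/3 ≈ $82666.67
  Support: 2 people, avg salary = 193000/2 = $96500

Highest average salary: Engineering ($97500)

Engineering ($97500)


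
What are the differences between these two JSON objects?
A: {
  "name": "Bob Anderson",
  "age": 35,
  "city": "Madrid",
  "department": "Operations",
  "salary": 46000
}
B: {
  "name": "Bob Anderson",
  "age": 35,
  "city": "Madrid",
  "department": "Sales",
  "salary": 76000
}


Comparing each field (in key order):
  name: same
  age: same
  city: same
  department: DIFFERENT
  salary: DIFFERENT
Differences:
  department: Operations -> Sales
  salary: 46000 -> 76000

2 field(s) changed

2 changes: department, salary


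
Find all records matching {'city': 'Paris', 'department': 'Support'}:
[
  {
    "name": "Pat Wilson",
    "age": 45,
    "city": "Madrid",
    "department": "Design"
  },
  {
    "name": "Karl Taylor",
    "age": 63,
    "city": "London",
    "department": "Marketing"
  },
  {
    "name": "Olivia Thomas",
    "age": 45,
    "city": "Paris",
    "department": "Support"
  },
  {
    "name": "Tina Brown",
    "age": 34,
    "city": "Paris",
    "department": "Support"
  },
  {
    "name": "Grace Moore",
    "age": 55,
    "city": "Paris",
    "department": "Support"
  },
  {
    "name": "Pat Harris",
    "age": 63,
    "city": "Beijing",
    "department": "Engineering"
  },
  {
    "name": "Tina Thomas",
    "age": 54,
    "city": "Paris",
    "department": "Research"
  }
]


Search criteria: {'city': 'Paris', 'department': 'Support'}

Checking 7 records:
  Pat Wilson: {city: Madrid, department: Design}
  Karl Taylor: {city: London, department: Marketing}
  Olivia Thomas: {city: Paris, department: Support} <-- MATCH
  Tina Brown: {city: Paris, department: Support} <-- MATCH
  Grace Moore: {city: Paris, department: Support} <-- MATCH
  Pat Harris: {city: Beijing, department: Engineering}
  Tina Thomas: {city: Paris, department: Research}

Matches: ["Olivia Thomas", "Tina Brown", "Grace Moore"]

["Olivia Thomas", "Tina Brown", "Grace Moore"]


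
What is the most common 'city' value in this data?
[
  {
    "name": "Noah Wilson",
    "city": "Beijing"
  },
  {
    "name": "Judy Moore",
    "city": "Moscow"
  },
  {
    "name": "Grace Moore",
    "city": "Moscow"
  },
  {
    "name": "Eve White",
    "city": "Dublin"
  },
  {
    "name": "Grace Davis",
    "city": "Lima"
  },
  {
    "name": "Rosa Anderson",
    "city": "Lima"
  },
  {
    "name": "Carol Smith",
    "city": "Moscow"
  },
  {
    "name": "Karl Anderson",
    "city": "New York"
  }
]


Counting 'city' values across 8 records:

  Moscow: 3 ###
  Lima: 2 ##
  Beijing: 1 #
  Dublin: 1 #
  New York: 1 #

Most common: Moscow (3 times)

Moscow (3 times)


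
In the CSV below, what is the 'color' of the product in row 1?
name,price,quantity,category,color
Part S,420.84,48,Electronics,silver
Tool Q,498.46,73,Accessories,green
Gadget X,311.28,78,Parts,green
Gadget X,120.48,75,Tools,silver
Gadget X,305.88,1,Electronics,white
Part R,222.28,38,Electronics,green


Query: Row 1 ('Part S'), column 'color'
Value: silver

silver


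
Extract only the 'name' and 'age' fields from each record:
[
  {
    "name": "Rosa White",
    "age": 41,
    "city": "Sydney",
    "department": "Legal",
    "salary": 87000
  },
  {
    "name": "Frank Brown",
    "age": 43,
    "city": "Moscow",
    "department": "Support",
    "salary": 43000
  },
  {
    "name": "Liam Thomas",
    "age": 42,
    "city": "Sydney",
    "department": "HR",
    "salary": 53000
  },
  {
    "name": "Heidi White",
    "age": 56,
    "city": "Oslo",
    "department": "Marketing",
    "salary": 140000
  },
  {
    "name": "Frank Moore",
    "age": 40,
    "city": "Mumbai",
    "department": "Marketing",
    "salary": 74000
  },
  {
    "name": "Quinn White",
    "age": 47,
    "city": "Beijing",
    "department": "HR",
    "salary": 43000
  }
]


Original: 6 records with fields: name, age, city, department, salary
Keep: ['name', 'age']
Drop: ['city', 'department', 'salary']
Result: 6 records, 2 fields each

[
  {
    "name": "Rosa White",
    "age": 41
  },
  {
    "name": "Frank Brown",
    "age": 43
  },
  {
    "name": "Liam Thomas",
    "age": 42
  },
  {
    "name": "Heidi White",
    "age": 56
  },
  {
    "name": "Frank Moore",
    "age": 40
  },
  {
    "name": "Quinn White",
    "age": 47
  }
]


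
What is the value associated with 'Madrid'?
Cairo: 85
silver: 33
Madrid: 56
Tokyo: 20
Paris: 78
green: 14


Looking up key 'Madrid'
Value: 56

56


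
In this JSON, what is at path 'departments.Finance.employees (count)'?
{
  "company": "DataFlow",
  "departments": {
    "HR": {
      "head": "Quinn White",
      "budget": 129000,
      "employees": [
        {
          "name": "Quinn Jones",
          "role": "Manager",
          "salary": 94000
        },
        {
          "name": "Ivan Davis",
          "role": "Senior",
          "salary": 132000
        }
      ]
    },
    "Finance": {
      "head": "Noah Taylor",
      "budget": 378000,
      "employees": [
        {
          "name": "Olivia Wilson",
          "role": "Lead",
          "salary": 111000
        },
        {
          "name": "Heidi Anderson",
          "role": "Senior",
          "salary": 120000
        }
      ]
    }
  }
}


Path: departments.Finance.employees (count)

Navigate:
  -> departments
  -> Finance
  -> employees (array, length 2)

2


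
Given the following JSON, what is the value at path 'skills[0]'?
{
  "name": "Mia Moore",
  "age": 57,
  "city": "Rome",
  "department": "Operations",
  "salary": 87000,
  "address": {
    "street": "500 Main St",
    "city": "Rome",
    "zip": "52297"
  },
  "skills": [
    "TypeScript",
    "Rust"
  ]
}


Query: skills[0]
Path: skills -> first element
Value: TypeScript

TypeScript


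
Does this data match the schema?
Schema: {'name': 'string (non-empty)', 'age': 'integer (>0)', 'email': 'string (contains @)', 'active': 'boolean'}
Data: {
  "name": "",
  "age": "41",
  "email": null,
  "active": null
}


Validating each field against schema:
  name: FAIL ("" is an empty string)
  age: FAIL ("41" is not an integer)
  email: FAIL (null is not a string)
  active: FAIL (null is not a boolean)

Result: INVALID (4 errors: name, age, email, active)

INVALID (4 errors: name, age, email, active)


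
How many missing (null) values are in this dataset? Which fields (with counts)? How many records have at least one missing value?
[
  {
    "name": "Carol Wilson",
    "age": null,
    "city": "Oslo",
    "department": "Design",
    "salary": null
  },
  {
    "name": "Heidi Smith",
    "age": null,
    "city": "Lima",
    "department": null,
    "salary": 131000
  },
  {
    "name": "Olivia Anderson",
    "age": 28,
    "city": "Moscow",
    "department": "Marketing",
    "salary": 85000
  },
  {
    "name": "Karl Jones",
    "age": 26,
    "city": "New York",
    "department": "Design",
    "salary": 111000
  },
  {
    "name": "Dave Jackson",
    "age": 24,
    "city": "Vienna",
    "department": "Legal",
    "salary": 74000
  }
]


Checking for missing (null) values in 5 records:

  Carol Wilson: age, salary
  Heidi Smith: age, department
  Olivia Anderson: complete
  Karl Jones: complete
  Dave Jackson: complete

Per field:
  name: 0 missing
  age: 2 missing
  city: 0 missing
  department: 1 missing
  salary: 1 missing

Total missing values: 4
Records with any missing: 2

4 missing values (age: 2, department: 1, salary: 1); 2 incomplete records


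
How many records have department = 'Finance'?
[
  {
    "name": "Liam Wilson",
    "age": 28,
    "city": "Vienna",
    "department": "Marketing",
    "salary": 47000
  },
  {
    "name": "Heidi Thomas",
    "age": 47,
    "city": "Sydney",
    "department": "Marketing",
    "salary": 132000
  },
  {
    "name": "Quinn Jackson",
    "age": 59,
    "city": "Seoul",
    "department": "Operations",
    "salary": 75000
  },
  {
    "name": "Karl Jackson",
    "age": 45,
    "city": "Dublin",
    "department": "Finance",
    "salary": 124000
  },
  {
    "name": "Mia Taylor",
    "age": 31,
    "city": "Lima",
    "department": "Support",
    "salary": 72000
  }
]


Data: 5 records
Condition: department = 'Finance'

Checking each record:
  Liam Wilson: Marketing
  Heidi Thomas: Marketing
  Quinn Jackson: Operations
  Karl Jackson: Finance MATCH
  Mia Taylor: Support

Count: 1

1


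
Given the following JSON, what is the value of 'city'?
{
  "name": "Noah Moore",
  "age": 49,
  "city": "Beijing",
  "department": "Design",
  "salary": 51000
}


Looking up field 'city'
Value: Beijing

Beijing


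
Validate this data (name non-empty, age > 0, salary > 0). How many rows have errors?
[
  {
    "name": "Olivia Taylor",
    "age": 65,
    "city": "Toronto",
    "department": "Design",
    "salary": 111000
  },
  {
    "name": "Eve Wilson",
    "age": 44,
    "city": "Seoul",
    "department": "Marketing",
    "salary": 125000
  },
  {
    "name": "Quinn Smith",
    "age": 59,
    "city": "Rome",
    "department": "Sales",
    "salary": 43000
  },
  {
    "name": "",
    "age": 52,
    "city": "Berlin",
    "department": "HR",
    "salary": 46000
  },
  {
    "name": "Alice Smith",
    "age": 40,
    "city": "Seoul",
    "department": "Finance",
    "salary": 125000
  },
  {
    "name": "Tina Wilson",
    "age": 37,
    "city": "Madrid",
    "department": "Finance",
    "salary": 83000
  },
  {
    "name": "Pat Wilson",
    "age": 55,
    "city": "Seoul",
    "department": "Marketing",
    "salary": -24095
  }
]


Validating 7 records:
Rules: name non-empty, age > 0, salary > 0

  Row 1 (Olivia Taylor): OK
  Row 2 (Eve Wilson): OK
  Row 3 (Quinn Smith): OK
  Row 4 (???): empty name
  Row 5 (Alice Smith): OK
  Row 6 (Tina Wilson): OK
  Row 7 (Pat Wilson): negative salary: -24095

Total errors: 2

2 errors


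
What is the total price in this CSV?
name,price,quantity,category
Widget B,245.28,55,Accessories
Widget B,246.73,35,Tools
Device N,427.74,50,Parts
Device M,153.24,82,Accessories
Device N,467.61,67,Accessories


Computing total price:
Values: [245.28, 246.73, 427.74, 153.24, 467.61]
Sum = 1540.60

1540.60


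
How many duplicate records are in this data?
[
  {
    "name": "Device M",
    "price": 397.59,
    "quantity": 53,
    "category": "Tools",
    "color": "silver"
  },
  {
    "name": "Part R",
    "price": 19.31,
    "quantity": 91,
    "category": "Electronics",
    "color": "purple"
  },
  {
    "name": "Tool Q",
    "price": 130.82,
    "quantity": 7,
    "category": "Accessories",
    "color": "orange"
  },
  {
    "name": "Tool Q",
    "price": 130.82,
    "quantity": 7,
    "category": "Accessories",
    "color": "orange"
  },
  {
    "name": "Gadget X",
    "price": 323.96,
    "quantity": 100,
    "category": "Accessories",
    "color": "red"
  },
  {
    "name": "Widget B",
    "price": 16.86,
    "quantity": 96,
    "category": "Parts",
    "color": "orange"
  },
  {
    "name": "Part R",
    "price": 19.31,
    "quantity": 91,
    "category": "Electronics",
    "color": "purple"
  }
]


Checking 7 records for duplicates:

  Row 1: Device M ($397.59, qty 53)
  Row 2: Part R ($19.31, qty 91)
  Row 3: Tool Q ($130.82, qty 7)
  Row 4: Tool Q ($130.82, qty 7) <-- DUPLICATE
  Row 5: Gadget X ($323.96, qty 100)
  Row 6: Widget B ($16.86, qty 96)
  Row 7: Part R ($19.31, qty 91) <-- DUPLICATE

Duplicates found: 2
Unique records: 5

2 duplicates, 5 unique


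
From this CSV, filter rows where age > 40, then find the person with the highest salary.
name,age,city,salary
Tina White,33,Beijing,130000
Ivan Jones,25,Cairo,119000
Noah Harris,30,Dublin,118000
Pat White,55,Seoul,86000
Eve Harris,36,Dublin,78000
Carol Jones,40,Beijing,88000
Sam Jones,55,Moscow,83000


Filter: age > 40
Sort by: salary (descending)

Filtered records (2):
  Pat White, age 55, salary $86000
  Sam Jones, age 55, salary $83000

Highest salary: Pat White ($86000)

Pat White


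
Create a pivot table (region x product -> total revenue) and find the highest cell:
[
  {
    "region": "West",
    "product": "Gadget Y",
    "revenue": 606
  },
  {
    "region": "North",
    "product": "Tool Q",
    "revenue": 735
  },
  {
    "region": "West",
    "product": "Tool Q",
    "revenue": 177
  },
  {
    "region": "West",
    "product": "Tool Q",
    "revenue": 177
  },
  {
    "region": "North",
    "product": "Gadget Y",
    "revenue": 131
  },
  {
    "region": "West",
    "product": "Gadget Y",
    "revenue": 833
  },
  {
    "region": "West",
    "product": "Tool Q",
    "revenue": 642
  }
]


Pivot: region (rows) x product (columns) -> total revenue

     Gadget Y      Tool Q      
North          131           735  
West          1439           996  

Highest: West / Gadget Y = $1439

West / Gadget Y = $1439


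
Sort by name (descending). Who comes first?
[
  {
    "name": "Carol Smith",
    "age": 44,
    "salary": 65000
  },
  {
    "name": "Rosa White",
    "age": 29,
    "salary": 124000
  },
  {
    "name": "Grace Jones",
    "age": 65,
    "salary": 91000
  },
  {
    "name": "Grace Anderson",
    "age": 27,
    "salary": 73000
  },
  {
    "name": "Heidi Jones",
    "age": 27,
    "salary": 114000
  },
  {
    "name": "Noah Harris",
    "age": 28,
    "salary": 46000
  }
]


Sort by: name (descending)

Sorted order:
  1. Rosa White (name = Rosa White)
  2. Noah Harris (name = Noah Harris)
  3. Heidi Jones (name = Heidi Jones)
  4. Grace Jones (name = Grace Jones)
  5. Grace Anderson (name = Grace Anderson)
  6. Carol Smith (name = Carol Smith)

First: Rosa White

Rosa White


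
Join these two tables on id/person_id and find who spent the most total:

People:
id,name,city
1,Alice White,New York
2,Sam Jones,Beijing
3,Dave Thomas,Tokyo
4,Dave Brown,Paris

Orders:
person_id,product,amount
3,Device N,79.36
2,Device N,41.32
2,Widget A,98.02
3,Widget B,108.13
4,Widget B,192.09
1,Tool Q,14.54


Join on: people.id = orders.person_id

Joined rows:
  Dave Thomas (Tokyo) bought Device N for $79.36
  Sam Jones (Beijing) bought Device N for $41.32
  Sam Jones (Beijing) bought Widget A for $98.02
  Dave Thomas (Tokyo) bought Widget B for $108.13
  Dave Brown (Paris) bought Widget B for $192.09
  Alice White (New York) bought Tool Q for $14.54

Total per person:
  Dave Brown: $192.09
  Dave Thomas: $187.49
  Sam Jones: $139.34
  Alice White: $14.54

Top spender: Dave Brown ($192.09)

Dave Brown ($192.09)


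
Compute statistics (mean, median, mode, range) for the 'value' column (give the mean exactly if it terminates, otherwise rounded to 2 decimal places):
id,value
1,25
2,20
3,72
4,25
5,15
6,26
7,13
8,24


Data: [25, 20, 72, 25, 15, 26, 13, 24]
Count: 8
Sum: 220
Mean: 220/8 = 27.5
Sorted: [13, 15, 20, 24, 25, 25, 26, 72]
Median: 24.5
Mode: 25 (2 times)
Range: 72 - 13 = 59
Min: 13, Max: 72

mean=27.5, median=24.5, mode=25, range=59


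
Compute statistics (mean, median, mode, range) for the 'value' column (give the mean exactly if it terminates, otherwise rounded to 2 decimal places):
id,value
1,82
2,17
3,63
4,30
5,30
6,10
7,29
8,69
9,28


Data: [82, 17, 63, 30, 30, 10, 29, 69, 28]
Count: 9
Sum: 358
Mean: 358/9 ≈ 39.78 (rounded to 2 decimal places)
Sorted: [10, 17, 28, 29, 30, 30, 63, 69, 82]
Median: 30.0
Mode: 30 (2 times)
Range: 82 - 10 = 72
Min: 10, Max: 82

mean≈39.78, median=30.0, mode=30, range=72


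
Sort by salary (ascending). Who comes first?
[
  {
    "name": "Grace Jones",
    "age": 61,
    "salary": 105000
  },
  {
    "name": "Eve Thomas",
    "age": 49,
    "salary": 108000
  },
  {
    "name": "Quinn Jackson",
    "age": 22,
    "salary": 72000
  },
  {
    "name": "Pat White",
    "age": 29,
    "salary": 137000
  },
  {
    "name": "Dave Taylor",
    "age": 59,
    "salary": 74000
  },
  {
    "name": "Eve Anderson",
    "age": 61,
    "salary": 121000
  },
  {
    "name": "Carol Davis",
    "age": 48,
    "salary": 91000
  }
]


Sort by: salary (ascending)

Sorted order:
  1. Quinn Jackson (salary = 72000)
  2. Dave Taylor (salary = 74000)
  3. Carol Davis (salary = 91000)
  4. Grace Jones (salary = 105000)
  5. Eve Thomas (salary = 108000)
  6. Eve Anderson (salary = 121000)
  7. Pat White (salary = 137000)

First: Quinn Jackson

Quinn Jackson


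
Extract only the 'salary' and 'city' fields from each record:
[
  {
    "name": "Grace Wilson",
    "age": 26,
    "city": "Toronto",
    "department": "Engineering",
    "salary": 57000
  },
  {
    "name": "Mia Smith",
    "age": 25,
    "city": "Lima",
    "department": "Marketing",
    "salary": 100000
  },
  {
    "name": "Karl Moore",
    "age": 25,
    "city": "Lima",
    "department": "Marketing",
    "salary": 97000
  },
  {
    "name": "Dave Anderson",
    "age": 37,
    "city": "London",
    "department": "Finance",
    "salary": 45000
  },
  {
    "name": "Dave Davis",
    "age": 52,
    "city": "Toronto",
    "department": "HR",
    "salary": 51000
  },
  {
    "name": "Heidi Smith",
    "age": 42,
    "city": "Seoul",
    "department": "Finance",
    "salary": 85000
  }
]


Original: 6 records with fields: name, age, city, department, salary
Keep: ['salary', 'city']
Drop: ['name', 'age', 'department']
Result: 6 records, 2 fields each

[
  {
    "salary": 57000,
    "city": "Toronto"
  },
  {
    "salary": 100000,
    "city": "Lima"
  },
  {
    "salary": 97000,
    "city": "Lima"
  },
  {
    "salary": 45000,
    "city": "London"
  },
  {
    "salary": 51000,
    "city": "Toronto"
  },
  {
    "salary": 85000,
    "city": "Seoul"
  }
]


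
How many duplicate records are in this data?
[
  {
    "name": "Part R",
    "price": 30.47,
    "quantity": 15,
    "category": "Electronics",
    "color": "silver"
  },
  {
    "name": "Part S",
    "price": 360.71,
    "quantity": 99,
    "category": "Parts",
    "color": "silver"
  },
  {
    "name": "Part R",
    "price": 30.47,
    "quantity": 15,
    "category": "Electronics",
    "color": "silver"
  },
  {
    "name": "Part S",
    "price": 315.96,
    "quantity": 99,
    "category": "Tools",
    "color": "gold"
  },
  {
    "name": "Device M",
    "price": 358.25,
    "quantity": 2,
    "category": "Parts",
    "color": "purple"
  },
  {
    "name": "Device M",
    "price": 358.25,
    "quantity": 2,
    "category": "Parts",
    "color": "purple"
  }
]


Checking 6 records for duplicates:

  Row 1: Part R ($30.47, qty 15)
  Row 2: Part S ($360.71, qty 99)
  Row 3: Part R ($30.47, qty 15) <-- DUPLICATE
  Row 4: Part S ($315.96, qty 99)
  Row 5: Device M ($358.25, qty 2)
  Row 6: Device M ($358.25, qty 2) <-- DUPLICATE

Duplicates found: 2
Unique records: 4

2 duplicates, 4 unique


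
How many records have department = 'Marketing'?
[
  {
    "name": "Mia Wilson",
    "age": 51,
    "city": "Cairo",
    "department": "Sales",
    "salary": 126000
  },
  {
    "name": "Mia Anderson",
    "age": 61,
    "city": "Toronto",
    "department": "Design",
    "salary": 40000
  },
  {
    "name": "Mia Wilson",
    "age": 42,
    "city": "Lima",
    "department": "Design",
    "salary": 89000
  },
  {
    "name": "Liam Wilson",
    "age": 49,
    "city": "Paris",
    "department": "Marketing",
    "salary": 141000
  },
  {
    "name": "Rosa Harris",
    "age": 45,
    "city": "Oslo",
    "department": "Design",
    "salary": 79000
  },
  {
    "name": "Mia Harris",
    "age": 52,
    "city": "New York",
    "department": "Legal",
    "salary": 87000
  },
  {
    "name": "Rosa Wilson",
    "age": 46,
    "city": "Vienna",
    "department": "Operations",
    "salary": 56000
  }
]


Data: 7 records
Condition: department = 'Marketing'

Checking each record:
  Mia Wilson: Sales
  Mia Anderson: Design
  Mia Wilson: Design
  Liam Wilson: Marketing MATCH
  Rosa Harris: Design
  Mia Harris: Legal
  Rosa Wilson: Operations

Count: 1

1


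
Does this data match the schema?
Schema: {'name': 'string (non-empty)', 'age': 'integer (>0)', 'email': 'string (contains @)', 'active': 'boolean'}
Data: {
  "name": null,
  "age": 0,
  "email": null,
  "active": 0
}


Validating each field against schema:
  name: FAIL (null is not a string)
  age: FAIL (0 is not > 0)
  email: FAIL (null is not a string)
  active: FAIL (0 is not a boolean)

Result: INVALID (4 errors: name, age, email, active)

INVALID (4 errors: name, age, email, active)


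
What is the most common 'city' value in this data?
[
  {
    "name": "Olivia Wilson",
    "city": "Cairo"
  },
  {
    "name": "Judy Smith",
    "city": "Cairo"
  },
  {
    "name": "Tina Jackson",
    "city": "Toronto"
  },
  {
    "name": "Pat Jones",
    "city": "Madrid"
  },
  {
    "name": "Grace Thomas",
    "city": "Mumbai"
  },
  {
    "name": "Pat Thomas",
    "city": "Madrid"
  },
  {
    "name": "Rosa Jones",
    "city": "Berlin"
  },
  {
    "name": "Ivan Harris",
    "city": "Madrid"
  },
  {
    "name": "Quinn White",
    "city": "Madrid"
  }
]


Counting 'city' values across 9 records:

  Madrid: 4 ####
  Cairo: 2 ##
  Toronto: 1 #
  Mumbai: 1 #
  Berlin: 1 #

Most common: Madrid (4 times)

Madrid (4 times)


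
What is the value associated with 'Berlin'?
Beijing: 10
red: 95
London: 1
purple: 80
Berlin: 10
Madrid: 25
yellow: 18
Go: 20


Looking up key 'Berlin'
Value: 10

10


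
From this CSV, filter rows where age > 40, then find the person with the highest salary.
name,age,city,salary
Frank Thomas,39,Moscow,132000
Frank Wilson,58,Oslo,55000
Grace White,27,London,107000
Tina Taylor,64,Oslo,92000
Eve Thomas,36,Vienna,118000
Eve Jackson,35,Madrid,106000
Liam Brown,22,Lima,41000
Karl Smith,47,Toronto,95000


Filter: age > 40
Sort by: salary (descending)

Filtered records (3):
  Karl Smith, age 47, salary $95000
  Tina Taylor, age 64, salary $92000
  Frank Wilson, age 58, salary $55000

Highest salary: Karl Smith ($95000)

Karl Smith


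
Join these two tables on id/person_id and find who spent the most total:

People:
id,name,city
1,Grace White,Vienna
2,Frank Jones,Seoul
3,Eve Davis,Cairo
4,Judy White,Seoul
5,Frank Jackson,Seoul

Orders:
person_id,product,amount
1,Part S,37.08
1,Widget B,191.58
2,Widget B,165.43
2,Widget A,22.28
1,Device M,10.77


Join on: people.id = orders.person_id

Joined rows:
  Grace White (Vienna) bought Part S for $37.08
  Grace White (Vienna) bought Widget B for $191.58
  Frank Jones (Seoul) bought Widget B for $165.43
  Frank Jones (Seoul) bought Widget A for $22.28
  Grace White (Vienna) bought Device M for $10.77

Total per person:
  Grace White: $239.43
  Frank Jones: $187.71

Top spender: Grace White ($239.43)

Grace White ($239.43)


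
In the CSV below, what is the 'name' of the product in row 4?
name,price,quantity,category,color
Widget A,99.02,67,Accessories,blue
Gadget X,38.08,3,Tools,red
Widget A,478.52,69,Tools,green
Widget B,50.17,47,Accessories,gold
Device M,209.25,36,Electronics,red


Query: Row 4 ('Widget B'), column 'name'
Value: Widget B

Widget B


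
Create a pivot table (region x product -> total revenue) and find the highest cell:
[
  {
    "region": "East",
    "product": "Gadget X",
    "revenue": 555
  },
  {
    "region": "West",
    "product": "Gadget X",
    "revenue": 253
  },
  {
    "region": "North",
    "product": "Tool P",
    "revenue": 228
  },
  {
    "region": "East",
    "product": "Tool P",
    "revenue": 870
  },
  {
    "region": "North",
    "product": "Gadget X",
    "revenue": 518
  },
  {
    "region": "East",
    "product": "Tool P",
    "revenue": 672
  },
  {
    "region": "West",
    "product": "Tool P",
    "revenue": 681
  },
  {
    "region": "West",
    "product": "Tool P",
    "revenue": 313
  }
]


Pivot: region (rows) x product (columns) -> total revenue

     Gadget X      Tool P      
East           555          1542  
North          518           228  
West           253           994  

Highest: East / Tool P = $1542

East / Tool P = $1542


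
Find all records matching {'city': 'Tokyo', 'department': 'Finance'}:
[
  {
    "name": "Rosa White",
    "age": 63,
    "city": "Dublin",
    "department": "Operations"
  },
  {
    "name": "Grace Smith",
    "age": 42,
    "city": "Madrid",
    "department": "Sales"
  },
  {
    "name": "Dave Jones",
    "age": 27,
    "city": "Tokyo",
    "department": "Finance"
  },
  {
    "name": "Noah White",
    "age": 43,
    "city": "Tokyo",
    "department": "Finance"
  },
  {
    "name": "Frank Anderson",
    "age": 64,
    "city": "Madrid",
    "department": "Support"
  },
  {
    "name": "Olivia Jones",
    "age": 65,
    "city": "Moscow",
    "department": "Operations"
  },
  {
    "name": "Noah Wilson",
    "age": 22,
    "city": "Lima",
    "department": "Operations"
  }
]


Search criteria: {'city': 'Tokyo', 'department': 'Finance'}

Checking 7 records:
  Rosa White: {city: Dublin, department: Operations}
  Grace Smith: {city: Madrid, department: Sales}
  Dave Jones: {city: Tokyo, department: Finance} <-- MATCH
  Noah White: {city: Tokyo, department: Finance} <-- MATCH
  Frank Anderson: {city: Madrid, department: Support}
  Olivia Jones: {city: Moscow, department: Operations}
  Noah Wilson: {city: Lima, department: Operations}

Matches: ["Dave Jones", "Noah White"]

["Dave Jones", "Noah White"]


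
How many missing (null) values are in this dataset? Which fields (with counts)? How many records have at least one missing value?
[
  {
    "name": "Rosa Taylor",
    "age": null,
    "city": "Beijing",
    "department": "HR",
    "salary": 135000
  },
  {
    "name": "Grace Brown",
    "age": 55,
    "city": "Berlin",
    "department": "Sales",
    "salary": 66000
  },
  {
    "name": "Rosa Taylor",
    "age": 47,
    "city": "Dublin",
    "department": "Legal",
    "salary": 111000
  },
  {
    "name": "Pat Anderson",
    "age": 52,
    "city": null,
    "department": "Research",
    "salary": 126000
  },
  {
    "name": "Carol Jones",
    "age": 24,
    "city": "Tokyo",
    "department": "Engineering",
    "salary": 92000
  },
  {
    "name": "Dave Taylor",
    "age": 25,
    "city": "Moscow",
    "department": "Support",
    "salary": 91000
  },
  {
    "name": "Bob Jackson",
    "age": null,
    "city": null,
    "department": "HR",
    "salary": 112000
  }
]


Checking for missing (null) values in 7 records:

  Rosa Taylor: age
  Grace Brown: complete
  Rosa Taylor: complete
  Pat Anderson: city
  Carol Jones: complete
  Dave Taylor: complete
  Bob Jackson: age, city

Per field:
  name: 0 missing
  age: 2 missing
  city: 2 missing
  department: 0 missing
  salary: 0 missing

Total missing values: 4
Records with any missing: 3

4 missing values (age: 2, city: 2); 3 incomplete records


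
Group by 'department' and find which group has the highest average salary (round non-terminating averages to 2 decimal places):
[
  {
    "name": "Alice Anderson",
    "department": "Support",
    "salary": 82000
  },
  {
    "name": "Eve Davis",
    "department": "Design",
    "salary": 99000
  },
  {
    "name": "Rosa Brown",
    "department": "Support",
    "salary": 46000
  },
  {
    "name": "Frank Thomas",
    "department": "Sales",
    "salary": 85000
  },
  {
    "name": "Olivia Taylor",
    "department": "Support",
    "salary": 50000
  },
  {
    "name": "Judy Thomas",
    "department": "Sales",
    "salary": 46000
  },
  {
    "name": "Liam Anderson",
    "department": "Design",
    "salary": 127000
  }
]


Group by: department

Groups:
  Design: 2 people, avg salary = 226000/2 = $113000
  Sales: 2 people, avg salary = 131000/2 = $65500
  Support: 3 people, avg salary = 178000/3 ≈ $59333.33

Highest average salary: Design ($113000)

Design ($113000)


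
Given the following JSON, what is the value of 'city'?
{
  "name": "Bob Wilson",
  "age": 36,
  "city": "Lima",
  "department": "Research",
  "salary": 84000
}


Looking up field 'city'
Value: Lima

Lima


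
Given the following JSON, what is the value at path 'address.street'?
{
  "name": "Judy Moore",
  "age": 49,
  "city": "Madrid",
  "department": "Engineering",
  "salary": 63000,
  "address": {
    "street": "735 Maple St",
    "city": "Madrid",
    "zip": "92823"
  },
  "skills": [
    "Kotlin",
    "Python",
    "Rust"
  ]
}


Query: address.street
Path: address -> street
Value: 735 Maple St

735 Maple St


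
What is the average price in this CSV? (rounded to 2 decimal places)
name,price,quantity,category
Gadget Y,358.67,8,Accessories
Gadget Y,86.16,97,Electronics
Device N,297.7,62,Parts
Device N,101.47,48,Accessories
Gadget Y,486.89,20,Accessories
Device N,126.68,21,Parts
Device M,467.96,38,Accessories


Computing average price:
Values: [358.67, 86.16, 297.7, 101.47, 486.89, 126.68, 467.96]
Sum = 1925.53
Count = 7
Average = 1925.53/7 ≈ 275.08 (rounded to 2 decimal places)

275.08


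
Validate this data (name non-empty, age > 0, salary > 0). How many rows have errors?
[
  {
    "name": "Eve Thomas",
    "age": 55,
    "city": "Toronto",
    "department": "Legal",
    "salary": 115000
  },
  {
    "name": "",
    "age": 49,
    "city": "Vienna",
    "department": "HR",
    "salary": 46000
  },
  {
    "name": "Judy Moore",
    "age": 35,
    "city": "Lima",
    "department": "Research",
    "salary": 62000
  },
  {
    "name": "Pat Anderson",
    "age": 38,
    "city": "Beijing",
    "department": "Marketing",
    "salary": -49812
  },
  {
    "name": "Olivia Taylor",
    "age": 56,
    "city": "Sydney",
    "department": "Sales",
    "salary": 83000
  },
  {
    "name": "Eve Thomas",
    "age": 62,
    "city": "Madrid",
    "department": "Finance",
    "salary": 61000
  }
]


Validating 6 records:
Rules: name non-empty, age > 0, salary > 0

  Row 1 (Eve Thomas): OK
  Row 2 (???): empty name
  Row 3 (Judy Moore): OK
  Row 4 (Pat Anderson): negative salary: -49812
  Row 5 (Olivia Taylor): OK
  Row 6 (Eve Thomas): OK

Total errors: 2

2 errors


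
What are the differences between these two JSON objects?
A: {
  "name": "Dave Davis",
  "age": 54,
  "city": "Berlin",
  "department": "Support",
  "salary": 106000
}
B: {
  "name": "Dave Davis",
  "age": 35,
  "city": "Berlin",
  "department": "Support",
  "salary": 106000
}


Comparing each field (in key order):
  name: same
  age: DIFFERENT
  city: same
  department: same
  salary: same
Differences:
  age: 54 -> 35

1 field(s) changed

1 change: age


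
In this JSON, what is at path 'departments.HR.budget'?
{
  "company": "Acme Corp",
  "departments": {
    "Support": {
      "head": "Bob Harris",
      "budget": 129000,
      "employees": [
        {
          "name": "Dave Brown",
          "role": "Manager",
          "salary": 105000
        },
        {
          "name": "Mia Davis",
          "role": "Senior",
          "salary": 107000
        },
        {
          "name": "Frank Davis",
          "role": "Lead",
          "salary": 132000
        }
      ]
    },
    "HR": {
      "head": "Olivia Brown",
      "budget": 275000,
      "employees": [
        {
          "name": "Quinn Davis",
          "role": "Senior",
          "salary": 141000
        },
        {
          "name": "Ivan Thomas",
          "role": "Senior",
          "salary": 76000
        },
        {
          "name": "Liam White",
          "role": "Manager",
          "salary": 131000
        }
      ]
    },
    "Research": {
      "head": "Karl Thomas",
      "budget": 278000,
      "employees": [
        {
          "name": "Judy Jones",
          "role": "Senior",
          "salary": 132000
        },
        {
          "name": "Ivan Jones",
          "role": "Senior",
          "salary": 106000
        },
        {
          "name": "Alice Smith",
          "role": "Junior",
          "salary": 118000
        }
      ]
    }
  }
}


Path: departments.HR.budget

Navigate:
  -> departments
  -> HR
  -> budget = 275000

275000


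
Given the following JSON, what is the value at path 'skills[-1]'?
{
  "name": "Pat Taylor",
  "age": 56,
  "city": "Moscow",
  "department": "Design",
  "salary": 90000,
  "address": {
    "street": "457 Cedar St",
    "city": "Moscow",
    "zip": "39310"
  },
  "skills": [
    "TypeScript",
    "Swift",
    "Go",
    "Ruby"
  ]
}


Query: skills[-1]
Path: skills -> last element
Value: Ruby

Ruby


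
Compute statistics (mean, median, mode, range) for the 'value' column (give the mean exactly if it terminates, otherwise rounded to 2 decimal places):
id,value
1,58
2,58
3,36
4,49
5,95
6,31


Data: [58, 58, 36, 49, 95, 31]
Count: 6
Sum: 327
Mean: 327/6 = 54.5
Sorted: [31, 36, 49, 58, 58, 95]
Median: 53.5
Mode: 58 (2 times)
Range: 95 - 31 = 64
Min: 31, Max: 95

mean=54.5, median=53.5, mode=58, range=64


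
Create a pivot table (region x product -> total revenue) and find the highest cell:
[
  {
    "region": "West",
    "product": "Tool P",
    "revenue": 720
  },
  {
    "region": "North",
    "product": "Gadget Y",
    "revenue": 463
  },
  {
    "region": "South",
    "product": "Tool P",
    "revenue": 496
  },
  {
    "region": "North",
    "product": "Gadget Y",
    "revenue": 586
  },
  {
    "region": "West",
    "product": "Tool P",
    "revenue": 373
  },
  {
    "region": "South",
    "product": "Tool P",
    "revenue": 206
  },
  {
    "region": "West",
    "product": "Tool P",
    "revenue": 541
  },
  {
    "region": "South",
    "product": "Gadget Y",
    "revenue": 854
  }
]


Pivot: region (rows) x product (columns) -> total revenue

     Gadget Y      Tool P      
North         1049             0  
South          854           702  
West             0          1634  

Highest: West / Tool P = $1634

West / Tool P = $1634


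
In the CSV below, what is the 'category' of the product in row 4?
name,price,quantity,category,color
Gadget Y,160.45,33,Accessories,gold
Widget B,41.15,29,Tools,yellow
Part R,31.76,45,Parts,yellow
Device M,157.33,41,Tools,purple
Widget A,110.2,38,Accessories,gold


Query: Row 4 ('Device M'), column 'category'
Value: Tools

Tools


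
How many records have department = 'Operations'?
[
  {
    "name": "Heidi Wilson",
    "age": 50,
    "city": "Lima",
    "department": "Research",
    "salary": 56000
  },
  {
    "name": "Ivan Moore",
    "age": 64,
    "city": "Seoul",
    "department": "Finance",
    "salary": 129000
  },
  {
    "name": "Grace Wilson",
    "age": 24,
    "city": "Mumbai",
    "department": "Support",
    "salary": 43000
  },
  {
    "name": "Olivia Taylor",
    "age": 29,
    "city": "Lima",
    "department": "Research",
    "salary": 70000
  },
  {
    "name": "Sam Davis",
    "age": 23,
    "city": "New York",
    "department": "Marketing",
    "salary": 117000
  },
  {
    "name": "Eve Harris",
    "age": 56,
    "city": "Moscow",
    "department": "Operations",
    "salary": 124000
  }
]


Data: 6 records
Condition: department = 'Operations'

Checking each record:
  Heidi Wilson: Research
  Ivan Moore: Finance
  Grace Wilson: Support
  Olivia Taylor: Research
  Sam Davis: Marketing
  Eve Harris: Operations MATCH

Count: 1

1


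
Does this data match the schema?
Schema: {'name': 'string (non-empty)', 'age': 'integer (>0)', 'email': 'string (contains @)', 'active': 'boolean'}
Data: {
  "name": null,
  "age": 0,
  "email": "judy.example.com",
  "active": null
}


Validating each field against schema:
  name: FAIL (null is not a string)
  age: FAIL (0 is not > 0)
  email: FAIL ("judy.example.com" does not contain @)
  active: FAIL (null is not a boolean)

Result: INVALID (4 errors: name, age, email, active)

INVALID (4 errors: name, age, email, active)


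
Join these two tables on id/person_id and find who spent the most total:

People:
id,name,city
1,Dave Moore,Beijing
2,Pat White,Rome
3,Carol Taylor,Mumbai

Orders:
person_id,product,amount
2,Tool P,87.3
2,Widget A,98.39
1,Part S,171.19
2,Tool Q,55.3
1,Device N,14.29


Join on: people.id = orders.person_id

Joined rows:
  Pat White (Rome) bought Tool P for $87.3
  Pat White (Rome) bought Widget A for $98.39
  Dave Moore (Beijing) bought Part S for $171.19
  Pat White (Rome) bought Tool Q for $55.3
  Dave Moore (Beijing) bought Device N for $14.29

Total per person:
  Pat White: $240.99
  Dave Moore: $185.48

Top spender: Pat White ($240.99)

Pat White ($240.99)


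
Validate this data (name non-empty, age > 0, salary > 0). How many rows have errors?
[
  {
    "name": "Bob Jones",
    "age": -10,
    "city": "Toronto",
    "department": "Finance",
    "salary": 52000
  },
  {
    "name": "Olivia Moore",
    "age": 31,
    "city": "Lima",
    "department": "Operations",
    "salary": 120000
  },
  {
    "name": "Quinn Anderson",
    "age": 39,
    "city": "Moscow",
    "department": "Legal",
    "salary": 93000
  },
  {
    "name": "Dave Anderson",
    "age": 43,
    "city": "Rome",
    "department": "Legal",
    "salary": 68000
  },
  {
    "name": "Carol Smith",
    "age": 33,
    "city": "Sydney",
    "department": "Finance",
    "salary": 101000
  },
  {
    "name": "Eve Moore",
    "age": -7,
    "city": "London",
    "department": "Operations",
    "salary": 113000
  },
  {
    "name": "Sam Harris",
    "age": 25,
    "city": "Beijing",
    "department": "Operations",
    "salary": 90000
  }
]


Validating 7 records:
Rules: name non-empty, age > 0, salary > 0

  Row 1 (Bob Jones): negative age: -10
  Row 2 (Olivia Moore): OK
  Row 3 (Quinn Anderson): OK
  Row 4 (Dave Anderson): OK
  Row 5 (Carol Smith): OK
  Row 6 (Eve Moore): negative age: -7
  Row 7 (Sam Harris): OK

Total errors: 2

2 errors


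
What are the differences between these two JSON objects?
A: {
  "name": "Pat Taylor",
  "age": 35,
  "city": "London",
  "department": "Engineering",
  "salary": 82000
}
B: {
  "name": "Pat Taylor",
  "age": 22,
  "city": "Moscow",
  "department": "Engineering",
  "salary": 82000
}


Comparing each field (in key order):
  name: same
  age: DIFFERENT
  city: DIFFERENT
  department: same
  salary: same
Differences:
  age: 35 -> 22
  city: London -> Moscow

2 field(s) changed

2 changes: age, city


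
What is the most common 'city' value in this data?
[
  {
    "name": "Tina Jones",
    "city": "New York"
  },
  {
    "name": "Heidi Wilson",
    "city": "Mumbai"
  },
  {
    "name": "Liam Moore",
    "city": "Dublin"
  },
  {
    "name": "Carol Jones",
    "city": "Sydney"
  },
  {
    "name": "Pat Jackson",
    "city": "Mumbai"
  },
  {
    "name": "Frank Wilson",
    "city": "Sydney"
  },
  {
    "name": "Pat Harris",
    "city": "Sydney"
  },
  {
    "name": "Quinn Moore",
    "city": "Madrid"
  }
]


Counting 'city' values across 8 records:

  Sydney: 3 ###
  Mumbai: 2 ##
  New York: 1 #
  Dublin: 1 #
  Madrid: 1 #

Most common: Sydney (3 times)

Sydney (3 times)


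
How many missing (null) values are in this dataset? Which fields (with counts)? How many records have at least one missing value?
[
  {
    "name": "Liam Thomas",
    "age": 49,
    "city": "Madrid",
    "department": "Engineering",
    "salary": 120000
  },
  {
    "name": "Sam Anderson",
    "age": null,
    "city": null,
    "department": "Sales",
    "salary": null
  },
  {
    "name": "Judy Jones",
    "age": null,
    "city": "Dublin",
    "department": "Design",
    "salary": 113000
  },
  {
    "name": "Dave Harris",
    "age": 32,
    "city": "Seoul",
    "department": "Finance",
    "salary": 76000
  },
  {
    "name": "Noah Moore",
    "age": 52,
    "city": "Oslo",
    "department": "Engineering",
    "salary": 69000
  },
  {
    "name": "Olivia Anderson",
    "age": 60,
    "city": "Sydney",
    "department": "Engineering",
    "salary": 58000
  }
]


Checking for missing (null) values in 6 records:

  Liam Thomas: complete
  Sam Anderson: age, city, salary
  Judy Jones: age
  Dave Harris: complete
  Noah Moore: complete
  Olivia Anderson: complete

Per field:
  name: 0 missing
  age: 2 missing
  city: 1 missing
  department: 0 missing
  salary: 1 missing

Total missing values: 4
Records with any missing: 2

4 missing values (age: 2, city: 1, salary: 1); 2 incomplete records
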